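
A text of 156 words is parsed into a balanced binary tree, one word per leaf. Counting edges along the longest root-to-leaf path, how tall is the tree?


In a balanced binary tree with n leaves the deepest leaf is ceil(log2(n)) edges below the root.
log2(156) = 7.2854
ceil(7.2854) = 8
height (edges) = 8

8


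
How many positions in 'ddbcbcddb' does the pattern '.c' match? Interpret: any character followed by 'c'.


Pattern: .c means any character followed by 'c'.
Scanning 'ddbcbcddb' position-by-position:
  Pos 0: window 'dd' -> no
  Pos 1: window 'db' -> no
  Pos 2: window 'bc' -> MATCH
  Pos 3: window 'cb' -> no
  Pos 4: window 'bc' -> MATCH
  Pos 5: window 'cd' -> no
  Pos 6: window 'dd' -> no
  Pos 7: window 'db' -> no
  Pos 8: window 'b' -> no
Total matches: 2

2


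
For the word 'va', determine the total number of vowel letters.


Scanning each character of 'va':
  Position 1: 'v' -> consonant (running count: 0)
  Position 2: 'a' -> vowel (running count: 1)
Total vowels: 1

1


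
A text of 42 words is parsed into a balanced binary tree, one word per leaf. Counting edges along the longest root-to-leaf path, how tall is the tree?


In a balanced binary tree with n leaves the deepest leaf is ceil(log2(n)) edges below the root.
log2(42) = 5.3923
ceil(5.3923) = 6
height (edges) = 6

6


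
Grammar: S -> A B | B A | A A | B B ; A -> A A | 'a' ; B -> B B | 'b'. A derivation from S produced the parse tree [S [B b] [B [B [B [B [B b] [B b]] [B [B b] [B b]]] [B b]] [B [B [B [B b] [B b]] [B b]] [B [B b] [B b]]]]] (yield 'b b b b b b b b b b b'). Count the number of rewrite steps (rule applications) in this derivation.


Every bracketed nonterminal node [X ...] in the tree is produced by exactly one rule application.
Reading the tree off as a leftmost derivation:
  Step 1: S  =>  B B   (applied S -> B B)
  Step 2: B B  =>  b B   (applied B -> b)
  Step 3: b B  =>  b B B   (applied B -> B B)
  Step 4: b B B  =>  b B B B   (applied B -> B B)
  Step 5: b B B B  =>  b B B B B   (applied B -> B B)
  Step 6: b B B B B  =>  b B B B B B   (applied B -> B B)
  Step 7: b B B B B B  =>  b b B B B B   (applied B -> b)
  Step 8: b b B B B B  =>  b b b B B B   (applied B -> b)
  Step 9: b b b B B B  =>  b b b B B B B   (applied B -> B B)
  Step 10: b b b B B B B  =>  b b b b B B B   (applied B -> b)
  Step 11: b b b b B B B  =>  b b b b b B B   (applied B -> b)
  Step 12: b b b b b B B  =>  b b b b b b B   (applied B -> b)
  Step 13: b b b b b b B  =>  b b b b b b B B   (applied B -> B B)
  Step 14: b b b b b b B B  =>  b b b b b b B B B   (applied B -> B B)
  Step 15: b b b b b b B B B  =>  b b b b b b B B B B   (applied B -> B B)
  Step 16: b b b b b b B B B B  =>  b b b b b b b B B B   (applied B -> b)
  Step 17: b b b b b b b B B B  =>  b b b b b b b b B B   (applied B -> b)
  Step 18: b b b b b b b b B B  =>  b b b b b b b b b B   (applied B -> b)
  Step 19: b b b b b b b b b B  =>  b b b b b b b b b B B   (applied B -> B B)
  Step 20: b b b b b b b b b B B  =>  b b b b b b b b b b B   (applied B -> b)
  Step 21: b b b b b b b b b b B  =>  b b b b b b b b b b b   (applied B -> b)
Final yield: b b b b b b b b b b b
Total rewrite steps: 21

21


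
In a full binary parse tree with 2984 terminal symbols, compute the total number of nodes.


Leaf nodes (terminals): 2984
Internal nodes = n - 1 = 2984 - 1 = 2983
Total = leaves + internal = 2984 + 2983 = 5967

5967


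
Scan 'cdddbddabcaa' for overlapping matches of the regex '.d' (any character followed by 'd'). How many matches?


Pattern: .d means any character followed by 'd'.
Scanning 'cdddbddabcaa' position-by-position:
  Pos 0: window 'cd' -> MATCH
  Pos 1: window 'dd' -> MATCH
  Pos 2: window 'dd' -> MATCH
  Pos 3: window 'db' -> no
  Pos 4: window 'bd' -> MATCH
  Pos 5: window 'dd' -> MATCH
  Pos 6: window 'da' -> no
  Pos 7: window 'ab' -> no
  Pos 8: window 'bc' -> no
  Pos 9: window 'ca' -> no
  Pos 10: window 'aa' -> no
  Pos 11: window 'a' -> no
Total matches: 5

5


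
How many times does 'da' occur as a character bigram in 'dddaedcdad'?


Scanning 'dddaedcdad' for bigram 'da':
  Position 0: 'dd' -> no
  Position 1: 'dd' -> no
  Position 2: 'da' -> MATCH
  Position 3: 'ae' -> no
  Position 4: 'ed' -> no
  Position 5: 'dc' -> no
  Position 6: 'cd' -> no
  Position 7: 'da' -> MATCH
  Position 8: 'ad' -> no
Total matches: 2

2


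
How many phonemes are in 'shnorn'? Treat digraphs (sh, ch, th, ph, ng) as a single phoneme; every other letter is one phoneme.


Parsing 'shnorn' greedily, digraphs first:
  'sh' -> digraph (1 consonant phoneme) (phonemes so far: 1)
  'n' -> consonant phoneme (phonemes so far: 2)
  'o' -> vowel phoneme (phonemes so far: 3)
  'r' -> consonant phoneme (phonemes so far: 4)
  'n' -> consonant phoneme (phonemes so far: 5)
Total phonemes: 5

5


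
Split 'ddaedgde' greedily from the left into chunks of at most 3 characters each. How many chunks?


'ddaedgde' has 8 characters.
Chunking with max size 3:
  Chunk 1: 'dda' (positions 0-2)
  Chunk 2: 'edg' (positions 3-5)
  Chunk 3: 'de' (positions 6-7)
Total chunks: ceil(8 / 3) = 3

3


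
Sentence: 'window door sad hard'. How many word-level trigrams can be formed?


Word trigrams from [4] words:
  Trigram 1: (window door sad)
  Trigram 2: (door sad hard)
Total word trigrams: 4 - 2 = 2

2


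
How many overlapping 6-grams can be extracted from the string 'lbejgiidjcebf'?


String 'lbejgiidjcebf' has length L = 13.
Number of overlapping n-grams = L - n + 1
Substituting: 13 - 6 + 1 = 8

8


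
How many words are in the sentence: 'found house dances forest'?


Counting words by splitting on spaces:
  Word 1: 'found'
  Word 2: 'house'
  Word 3: 'dances'
  Word 4: 'forest'
Total words: 4

4


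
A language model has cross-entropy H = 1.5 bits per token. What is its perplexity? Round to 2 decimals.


Perplexity formula: PP = 2^H
H = 1.5
PP = 2^1.5
Decompose: 2^1.5 = 2^1 * 2^0.5 = 2^1 * sqrt(2)
2^1 = 2, sqrt(2) ~ 1.4142136
PP ~ 2 * 1.4142136 = 2.8284272
Rounded to 2 decimals: 2.83

2.83


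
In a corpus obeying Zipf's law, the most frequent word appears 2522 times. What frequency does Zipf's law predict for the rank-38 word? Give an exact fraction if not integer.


Zipf's law: freq(rank) = f1 / rank
f1 = 2522, rank = 38
freq = 2522 / 38
GCD(2522, 38) = 2
Simplified: 1261/19

1261/19


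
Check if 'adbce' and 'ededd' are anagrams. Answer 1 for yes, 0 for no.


Sort characters of 'adbce': 'abcde'
Sort characters of 'ededd': 'dddee'
Sorted forms differ -> they are NOT anagrams
Result: 0

0


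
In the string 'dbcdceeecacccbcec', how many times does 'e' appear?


Scanning 'dbcdceeecacccbcec' for 'e':
  Position 5: 'e' -> MATCH (count: 1)
  Position 6: 'e' -> MATCH (count: 2)
  Position 7: 'e' -> MATCH (count: 3)
  Position 15: 'e' -> MATCH (count: 4)
Total occurrences of 'e': 4

4


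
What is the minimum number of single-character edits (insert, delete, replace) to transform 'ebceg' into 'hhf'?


Building DP table for s1='ebceg' (len 5) and s2='hhf' (len 3):
       h  h  f
    0  1  2  3
  e 1  1  2  3
  b 2  2  2  3
  c 3  3  3  3
  e 4  4  4  4
  g 5  5  5  5
Edit distance = dp[5][3] = 5

5


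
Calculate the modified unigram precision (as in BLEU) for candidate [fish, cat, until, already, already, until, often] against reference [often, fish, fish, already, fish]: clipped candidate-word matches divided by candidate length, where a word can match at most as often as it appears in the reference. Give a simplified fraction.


Reference word counts: {'already': 1, 'fish': 3, 'often': 1}
Checking each candidate word (with clipping):
  'fish' -> in reference (ref count 3, used 1/3) -> match (matches: 1)
  'cat' -> not in reference -> no match (matches: 1)
  'until' -> not in reference -> no match (matches: 1)
  'already' -> in reference (ref count 1, used 1/1) -> match (matches: 2)
  'already' -> ref count 1 already used up (1/1) -> clipped, no match (matches: 2)
  'until' -> not in reference -> no match (matches: 2)
  'often' -> in reference (ref count 1, used 1/1) -> match (matches: 3)
Clipped matches: 3, Candidate length: 7
Precision = 3/7

3/7


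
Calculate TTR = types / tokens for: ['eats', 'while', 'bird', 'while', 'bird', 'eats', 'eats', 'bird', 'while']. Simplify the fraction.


Tokens: 9
Unique types: ('bird', 'eats', 'while') = 3
TTR = 3/9
Simplify: divide both by 3 -> 1/3
TTR = 1/3

1/3


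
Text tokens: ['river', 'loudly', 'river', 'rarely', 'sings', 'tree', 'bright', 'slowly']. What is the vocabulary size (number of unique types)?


Listing all tokens and tracking unique types:
  Token 1: 'river' -> NEW (unique so far: 1)
  Token 2: 'loudly' -> NEW (unique so far: 2)
  Token 3: 'river' -> duplicate (unique so far: 2)
  Token 4: 'rarely' -> NEW (unique so far: 3)
  Token 5: 'sings' -> NEW (unique so far: 4)
  Token 6: 'tree' -> NEW (unique so far: 5)
  Token 7: 'bright' -> NEW (unique so far: 6)
  Token 8: 'slowly' -> NEW (unique so far: 7)
Unique types: ('bright', 'loudly', 'rarely', 'river', 'sings', 'slowly', 'tree')
Vocabulary size: 7

7


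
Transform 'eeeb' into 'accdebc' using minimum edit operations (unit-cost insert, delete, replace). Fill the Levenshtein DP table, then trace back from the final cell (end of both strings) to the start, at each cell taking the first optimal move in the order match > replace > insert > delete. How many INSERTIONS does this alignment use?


Edit distance = 5. Backtracking from cell (4, 7) with preference match > replace > insert > delete,
then listing the resulting alignment 'eeeb' -> 'accdebc' left to right:
  Step 1: insert 'a' [insertion #1]
  Step 2: insert 'c' [insertion #2]
  Step 3: replace e->c
  Step 4: replace e->d
  Step 5: keep 'e'
  Step 6: keep 'b'
  Step 7: insert 'c' [insertion #3]
Total insertions: 3

3


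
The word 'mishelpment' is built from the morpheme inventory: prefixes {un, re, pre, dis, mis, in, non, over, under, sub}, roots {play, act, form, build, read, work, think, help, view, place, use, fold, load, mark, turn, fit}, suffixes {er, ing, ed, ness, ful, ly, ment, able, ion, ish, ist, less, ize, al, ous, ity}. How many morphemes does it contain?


Segmenting 'mishelpment' against the inventory:
  'mis' -> prefix (morpheme 1)
  'help' -> root (morpheme 2)
  'ment' -> suffix (morpheme 3)
Total morphemes: 3

3


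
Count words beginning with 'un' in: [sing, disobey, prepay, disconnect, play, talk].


Checking each word for prefix 'un':
  'sing' -> no (count: 0)
  'disobey' -> no (count: 0)
  'prepay' -> no (count: 0)
  'disconnect' -> no (count: 0)
  'play' -> no (count: 0)
  'talk' -> no (count: 0)
Total with prefix 'un': 0

0


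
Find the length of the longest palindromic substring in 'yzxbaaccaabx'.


Scanning 'yzxbaaccaabx' for palindromic substrings.
Substring at positions 2-11: 'xbaaccaabx'.
Check: reverse('xbaaccaabx') = 'xbaaccaabx' -> palindrome confirmed.
Neighbouring characters ('z' / '-') break symmetry, so it cannot extend further.
No longer palindromic substring exists; longest length = 10

10


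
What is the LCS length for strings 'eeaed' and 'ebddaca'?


DP table for LCS of 'eeaed' and 'ebddaca':
       e  b  d  d  a  c  a
    0  0  0  0  0  0  0  0
  e 0  1  1  1  1  1  1  1
  e 0  1  1  1  1  1  1  1
  a 0  1  1  1  1  2  2  2
  e 0  1  1  1  1  2  2  2
  d 0  1  1  2  2  2  2  2
LCS: 'ea'
LCS length = 2

2


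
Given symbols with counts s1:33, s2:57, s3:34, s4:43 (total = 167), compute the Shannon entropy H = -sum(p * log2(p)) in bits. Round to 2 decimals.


Computing entropy H = -sum(p_i * log2(p_i)):
  s1: p = 33/167 = 0.1976, -p*log2(p) = 0.4623
  s2: p = 57/167 = 0.3413, -p*log2(p) = 0.5293
  s3: p = 34/167 = 0.2036, -p*log2(p) = 0.4675
  s4: p = 43/167 = 0.2575, -p*log2(p) = 0.5040
H = sum of terms = 1.9631
Rounded to 2 decimals: 1.96

1.96


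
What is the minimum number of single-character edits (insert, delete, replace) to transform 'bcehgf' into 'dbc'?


Building DP table for s1='bcehgf' (len 6) and s2='dbc' (len 3):
       d  b  c
    0  1  2  3
  b 1  1  1  2
  c 2  2  2  1
  e 3  3  3  2
  h 4  4  4  3
  g 5  5  5  4
  f 6  6  6  5
Edit distance = dp[6][3] = 5

5


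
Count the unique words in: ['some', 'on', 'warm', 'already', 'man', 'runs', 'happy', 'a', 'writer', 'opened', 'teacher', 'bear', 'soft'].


Listing all tokens and tracking unique types:
  Token 1: 'some' -> NEW (unique so far: 1)
  Token 2: 'on' -> NEW (unique so far: 2)
  Token 3: 'warm' -> NEW (unique so far: 3)
  Token 4: 'already' -> NEW (unique so far: 4)
  Token 5: 'man' -> NEW (unique so far: 5)
  Token 6: 'runs' -> NEW (unique so far: 6)
  Token 7: 'happy' -> NEW (unique so far: 7)
  Token 8: 'a' -> NEW (unique so far: 8)
  Token 9: 'writer' -> NEW (unique so far: 9)
  Token 10: 'opened' -> NEW (unique so far: 10)
  Token 11: 'teacher' -> NEW (unique so far: 11)
  Token 12: 'bear' -> NEW (unique so far: 12)
  Token 13: 'soft' -> NEW (unique so far: 13)
Unique types: ('a', 'already', 'bear', 'happy', 'man', 'on', 'opened', 'runs', 'soft', 'some', 'teacher', 'warm', 'writer')
Vocabulary size: 13

13


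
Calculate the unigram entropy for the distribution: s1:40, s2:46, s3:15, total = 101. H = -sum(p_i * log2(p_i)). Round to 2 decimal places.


Computing entropy H = -sum(p_i * log2(p_i)):
  s1: p = 40/101 = 0.3960, -p*log2(p) = 0.5292
  s2: p = 46/101 = 0.4554, -p*log2(p) = 0.5168
  s3: p = 15/101 = 0.1485, -p*log2(p) = 0.4086
H = sum of terms = 1.4546
Rounded to 2 decimals: 1.45

1.45


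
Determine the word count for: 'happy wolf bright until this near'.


Counting words by splitting on spaces:
  Word 1: 'happy'
  Word 2: 'wolf'
  Word 3: 'bright'
  Word 4: 'until'
  Word 5: 'this'
  Word 6: 'near'
Total words: 6

6


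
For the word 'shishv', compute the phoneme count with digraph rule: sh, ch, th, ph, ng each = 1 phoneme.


Parsing 'shishv' greedily, digraphs first:
  'sh' -> digraph (1 consonant phoneme) (phonemes so far: 1)
  'i' -> vowel phoneme (phonemes so far: 2)
  'sh' -> digraph (1 consonant phoneme) (phonemes so far: 3)
  'v' -> consonant phoneme (phonemes so far: 4)
Total phonemes: 4

4


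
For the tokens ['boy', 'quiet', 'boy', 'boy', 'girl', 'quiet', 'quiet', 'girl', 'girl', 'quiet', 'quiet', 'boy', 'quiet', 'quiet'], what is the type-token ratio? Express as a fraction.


Tokens: 14
Unique types: ('boy', 'girl', 'quiet') = 3
TTR = 3/14
Already in lowest terms.

3/14


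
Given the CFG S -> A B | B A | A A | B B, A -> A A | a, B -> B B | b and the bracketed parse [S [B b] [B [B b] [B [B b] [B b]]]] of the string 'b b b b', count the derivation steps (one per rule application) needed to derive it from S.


Every bracketed nonterminal node [X ...] in the tree is produced by exactly one rule application.
Reading the tree off as a leftmost derivation:
  Step 1: S  =>  B B   (applied S -> B B)
  Step 2: B B  =>  b B   (applied B -> b)
  Step 3: b B  =>  b B B   (applied B -> B B)
  Step 4: b B B  =>  b b B   (applied B -> b)
  Step 5: b b B  =>  b b B B   (applied B -> B B)
  Step 6: b b B B  =>  b b b B   (applied B -> b)
  Step 7: b b b B  =>  b b b b   (applied B -> b)
Final yield: b b b b
Total rewrite steps: 7

7


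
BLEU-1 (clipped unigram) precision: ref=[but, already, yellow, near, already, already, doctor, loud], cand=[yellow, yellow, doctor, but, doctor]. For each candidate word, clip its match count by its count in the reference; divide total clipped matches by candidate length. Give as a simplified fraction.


Reference word counts: {'already': 3, 'but': 1, 'doctor': 1, 'loud': 1, 'near': 1, 'yellow': 1}
Checking each candidate word (with clipping):
  'yellow' -> in reference (ref count 1, used 1/1) -> match (matches: 1)
  'yellow' -> ref count 1 already used up (1/1) -> clipped, no match (matches: 1)
  'doctor' -> in reference (ref count 1, used 1/1) -> match (matches: 2)
  'but' -> in reference (ref count 1, used 1/1) -> match (matches: 3)
  'doctor' -> ref count 1 already used up (1/1) -> clipped, no match (matches: 3)
Clipped matches: 3, Candidate length: 5
Precision = 3/5

3/5


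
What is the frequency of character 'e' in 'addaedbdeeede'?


Scanning 'addaedbdeeede' for 'e':
  Position 4: 'e' -> MATCH (count: 1)
  Position 8: 'e' -> MATCH (count: 2)
  Position 9: 'e' -> MATCH (count: 3)
  Position 10: 'e' -> MATCH (count: 4)
  Position 12: 'e' -> MATCH (count: 5)
Total occurrences of 'e': 5

5


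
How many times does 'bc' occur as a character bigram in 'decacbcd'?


Scanning 'decacbcd' for bigram 'bc':
  Position 0: 'de' -> no
  Position 1: 'ec' -> no
  Position 2: 'ca' -> no
  Position 3: 'ac' -> no
  Position 4: 'cb' -> no
  Position 5: 'bc' -> MATCH
  Position 6: 'cd' -> no
Total matches: 1

1


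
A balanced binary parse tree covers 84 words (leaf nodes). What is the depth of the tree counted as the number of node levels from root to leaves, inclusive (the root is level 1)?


In a balanced binary tree with n leaves the deepest leaf is ceil(log2(n)) edges below the root,
so counting node levels inclusive of root and leaves gives ceil(log2(n)) + 1 levels.
log2(84) = 6.3923
ceil(6.3923) = 7
levels = 7 + 1 = 8

8


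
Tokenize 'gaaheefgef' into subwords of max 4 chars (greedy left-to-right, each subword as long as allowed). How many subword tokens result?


'gaaheefgef' has 10 characters.
Chunking with max size 4:
  Chunk 1: 'gaah' (positions 0-3)
  Chunk 2: 'eefg' (positions 4-7)
  Chunk 3: 'ef' (positions 8-9)
Total chunks: ceil(10 / 4) = 3

3


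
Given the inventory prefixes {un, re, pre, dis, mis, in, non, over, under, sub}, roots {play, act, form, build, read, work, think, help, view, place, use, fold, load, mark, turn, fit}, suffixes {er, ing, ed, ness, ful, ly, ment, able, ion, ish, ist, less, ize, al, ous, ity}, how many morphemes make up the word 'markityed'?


Segmenting 'markityed' against the inventory:
  'mark' -> root (morpheme 1)
  'ity' -> suffix (morpheme 2)
  'ed' -> suffix (morpheme 3)
Total morphemes: 3

3


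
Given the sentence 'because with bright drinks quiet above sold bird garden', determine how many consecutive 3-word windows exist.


Word trigrams from [9] words:
  Trigram 1: (because with bright)
  Trigram 2: (with bright drinks)
  Trigram 3: (bright drinks quiet)
  Trigram 4: (drinks quiet above)
  Trigram 5: (quiet above sold)
  Trigram 6: (above sold bird)
  Trigram 7: (sold bird garden)
Total word trigrams: 9 - 2 = 7

7


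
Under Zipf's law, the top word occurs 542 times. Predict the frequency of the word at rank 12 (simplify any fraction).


Zipf's law: freq(rank) = f1 / rank
f1 = 542, rank = 12
freq = 542 / 12
GCD(542, 12) = 2
Simplified: 271/6

271/6


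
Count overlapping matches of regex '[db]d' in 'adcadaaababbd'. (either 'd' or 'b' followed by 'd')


Pattern: [db]d means either 'd' or 'b' followed by 'd'.
Scanning 'adcadaaababbd' position-by-position:
  Pos 0: window 'ad' -> no
  Pos 1: window 'dc' -> no
  Pos 2: window 'ca' -> no
  Pos 3: window 'ad' -> no
  Pos 4: window 'da' -> no
  Pos 5: window 'aa' -> no
  Pos 6: window 'aa' -> no
  Pos 7: window 'ab' -> no
  Pos 8: window 'ba' -> no
  Pos 9: window 'ab' -> no
  Pos 10: window 'bb' -> no
  Pos 11: window 'bd' -> MATCH
  Pos 12: window 'd' -> no
Total matches: 1

1


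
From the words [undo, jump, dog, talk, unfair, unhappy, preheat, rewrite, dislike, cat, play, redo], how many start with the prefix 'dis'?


Checking each word for prefix 'dis':
  'undo' -> no (count: 0)
  'jump' -> no (count: 0)
  'dog' -> no (count: 0)
  'talk' -> no (count: 0)
  'unfair' -> no (count: 0)
  'unhappy' -> no (count: 0)
  'preheat' -> no (count: 0)
  'rewrite' -> no (count: 0)
  'dislike' -> YES, starts with 'dis' (count: 1)
  'cat' -> no (count: 1)
  'play' -> no (count: 1)
  'redo' -> no (count: 1)
Total with prefix 'dis': 1

1


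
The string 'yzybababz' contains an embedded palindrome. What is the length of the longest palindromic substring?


Scanning 'yzybababz' for palindromic substrings.
Substring at positions 3-7: 'babab'.
Check: reverse('babab') = 'babab' -> palindrome confirmed.
Neighbouring characters ('y' / 'z') break symmetry, so it cannot extend further.
No longer palindromic substring exists; longest length = 5

5


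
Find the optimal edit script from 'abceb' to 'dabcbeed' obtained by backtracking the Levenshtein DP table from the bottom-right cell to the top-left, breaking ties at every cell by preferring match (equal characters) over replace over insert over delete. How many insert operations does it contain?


Edit distance = 4. Backtracking from cell (5, 8) with preference match > replace > insert > delete,
then listing the resulting alignment 'abceb' -> 'dabcbeed' left to right:
  Step 1: insert 'd' [insertion #1]
  Step 2: keep 'a'
  Step 3: keep 'b'
  Step 4: keep 'c'
  Step 5: insert 'b' [insertion #2]
  Step 6: insert 'e' [insertion #3]
  Step 7: keep 'e'
  Step 8: replace b->d
Total insertions: 3

3


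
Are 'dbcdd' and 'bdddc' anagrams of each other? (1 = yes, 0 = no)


Sort characters of 'dbcdd': 'bcddd'
Sort characters of 'bdddc': 'bcddd'
Sorted forms match -> they ARE anagrams
Result: 1

1


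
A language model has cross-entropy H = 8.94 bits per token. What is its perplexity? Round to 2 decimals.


Perplexity formula: PP = 2^H
H = 8.94
PP = 2^8.94
Decompose: 2^8.94 = 2^8 * 2^0.94
2^8 = 256, 2^0.94 ~ 1.9185282
PP ~ 256 * 1.9185282 = 491.1432192
Rounded to 2 decimals: 491.14

491.14


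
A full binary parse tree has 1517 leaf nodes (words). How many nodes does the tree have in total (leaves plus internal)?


Leaf nodes (terminals): 1517
Internal nodes = n - 1 = 1517 - 1 = 1516
Total = leaves + internal = 1517 + 1516 = 3033

3033


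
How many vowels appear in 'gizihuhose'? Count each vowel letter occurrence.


Scanning each character of 'gizihuhose':
  Position 1: 'g' -> consonant (running count: 0)
  Position 2: 'i' -> vowel (running count: 1)
  Position 3: 'z' -> consonant (running count: 1)
  Position 4: 'i' -> vowel (running count: 2)
  Position 5: 'h' -> consonant (running count: 2)
  Position 6: 'u' -> vowel (running count: 3)
  Position 7: 'h' -> consonant (running count: 3)
  Position 8: 'o' -> vowel (running count: 4)
  Position 9: 's' -> consonant (running count: 4)
  Position 10: 'e' -> vowel (running count: 5)
Total vowels: 5

5


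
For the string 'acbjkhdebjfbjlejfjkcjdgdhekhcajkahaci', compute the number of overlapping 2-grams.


String 'acbjkhdebjfbjlejfjkcjdgdhekhcajkahaci' has length L = 37.
Number of overlapping n-grams = L - n + 1
Substituting: 37 - 2 + 1 = 36

36


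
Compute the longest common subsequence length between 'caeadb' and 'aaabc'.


DP table for LCS of 'caeadb' and 'aaabc':
       a  a  a  b  c
    0  0  0  0  0  0
  c 0  0  0  0  0  1
  a 0  1  1  1  1  1
  e 0  1  1  1  1  1
  a 0  1  2  2  2  2
  d 0  1  2  2  2  2
  b 0  1  2  2  3  3
LCS: 'aab'
LCS length = 3

3


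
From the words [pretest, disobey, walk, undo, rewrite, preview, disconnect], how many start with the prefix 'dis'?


Checking each word for prefix 'dis':
  'pretest' -> no (count: 0)
  'disobey' -> YES, starts with 'dis' (count: 1)
  'walk' -> no (count: 1)
  'undo' -> no (count: 1)
  'rewrite' -> no (count: 1)
  'preview' -> no (count: 1)
  'disconnect' -> YES, starts with 'dis' (count: 2)
Total with prefix 'dis': 2

2


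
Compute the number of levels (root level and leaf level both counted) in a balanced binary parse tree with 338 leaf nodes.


In a balanced binary tree with n leaves the deepest leaf is ceil(log2(n)) edges below the root,
so counting node levels inclusive of root and leaves gives ceil(log2(n)) + 1 levels.
log2(338) = 8.4009
ceil(8.4009) = 9
levels = 9 + 1 = 10

10


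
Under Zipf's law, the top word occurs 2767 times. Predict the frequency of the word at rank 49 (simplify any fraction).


Zipf's law: freq(rank) = f1 / rank
f1 = 2767, rank = 49
freq = 2767 / 49
GCD(2767, 49) = 1
Simplified: 2767/49

2767/49


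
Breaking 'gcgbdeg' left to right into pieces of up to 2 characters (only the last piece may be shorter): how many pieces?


'gcgbdeg' has 7 characters.
Chunking with max size 2:
  Chunk 1: 'gc' (positions 0-1)
  Chunk 2: 'gb' (positions 2-3)
  Chunk 3: 'de' (positions 4-5)
  Chunk 4: 'g' (positions 6-6)
Total chunks: ceil(7 / 2) = 4

4


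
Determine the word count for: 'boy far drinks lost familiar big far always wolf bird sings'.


Counting words by splitting on spaces:
  Word 1: 'boy'
  Word 2: 'far'
  Word 3: 'drinks'
  Word 4: 'lost'
  Word 5: 'familiar'
  Word 6: 'big'
  Word 7: 'far'
  Word 8: 'always'
  Word 9: 'wolf'
  Word 10: 'bird'
  Word 11: 'sings'
Total words: 11

11


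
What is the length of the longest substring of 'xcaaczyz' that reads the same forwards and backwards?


Scanning 'xcaaczyz' for palindromic substrings.
Substring at positions 1-4: 'caac'.
Check: reverse('caac') = 'caac' -> palindrome confirmed.
Neighbouring characters ('x' / 'z') break symmetry, so it cannot extend further.
No longer palindromic substring exists; longest length = 4

4


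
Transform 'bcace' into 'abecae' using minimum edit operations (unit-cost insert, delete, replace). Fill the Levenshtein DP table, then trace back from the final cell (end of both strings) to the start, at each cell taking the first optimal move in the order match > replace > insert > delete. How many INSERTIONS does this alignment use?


Edit distance = 3. Backtracking from cell (5, 6) with preference match > replace > insert > delete,
then listing the resulting alignment 'bcace' -> 'abecae' left to right:
  Step 1: insert 'a' [insertion #1]
  Step 2: keep 'b'
  Step 3: insert 'e' [insertion #2]
  Step 4: keep 'c'
  Step 5: keep 'a'
  Step 6: delete 'c'
  Step 7: keep 'e'
Total insertions: 2

2


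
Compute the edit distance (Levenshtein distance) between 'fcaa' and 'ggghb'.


Building DP table for s1='fcaa' (len 4) and s2='ggghb' (len 5):
       g  g  g  h  b
    0  1  2  3  4  5
  f 1  1  2  3  4  5
  c 2  2  2  3  4  5
  a 3  3  3  3  4  5
  a 4  4  4  4  4  5
Edit distance = dp[4][5] = 5

5


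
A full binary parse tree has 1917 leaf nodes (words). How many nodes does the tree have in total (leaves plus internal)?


Leaf nodes (terminals): 1917
Internal nodes = n - 1 = 1917 - 1 = 1916
Total = leaves + internal = 1917 + 1916 = 3833

3833


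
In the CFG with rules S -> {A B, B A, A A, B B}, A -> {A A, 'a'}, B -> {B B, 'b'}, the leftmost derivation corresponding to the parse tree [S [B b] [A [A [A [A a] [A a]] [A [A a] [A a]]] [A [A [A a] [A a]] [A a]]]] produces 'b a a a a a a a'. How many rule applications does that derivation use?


Every bracketed nonterminal node [X ...] in the tree is produced by exactly one rule application.
Reading the tree off as a leftmost derivation:
  Step 1: S  =>  B A   (applied S -> B A)
  Step 2: B A  =>  b A   (applied B -> b)
  Step 3: b A  =>  b A A   (applied A -> A A)
  Step 4: b A A  =>  b A A A   (applied A -> A A)
  Step 5: b A A A  =>  b A A A A   (applied A -> A A)
  Step 6: b A A A A  =>  b a A A A   (applied A -> a)
  Step 7: b a A A A  =>  b a a A A   (applied A -> a)
  Step 8: b a a A A  =>  b a a A A A   (applied A -> A A)
  Step 9: b a a A A A  =>  b a a a A A   (applied A -> a)
  Step 10: b a a a A A  =>  b a a a a A   (applied A -> a)
  Step 11: b a a a a A  =>  b a a a a A A   (applied A -> A A)
  Step 12: b a a a a A A  =>  b a a a a A A A   (applied A -> A A)
  Step 13: b a a a a A A A  =>  b a a a a a A A   (applied A -> a)
  Step 14: b a a a a a A A  =>  b a a a a a a A   (applied A -> a)
  Step 15: b a a a a a a A  =>  b a a a a a a a   (applied A -> a)
Final yield: b a a a a a a a
Total rewrite steps: 15

15


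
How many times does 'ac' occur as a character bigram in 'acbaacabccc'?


Scanning 'acbaacabccc' for bigram 'ac':
  Position 0: 'ac' -> MATCH
  Position 1: 'cb' -> no
  Position 2: 'ba' -> no
  Position 3: 'aa' -> no
  Position 4: 'ac' -> MATCH
  Position 5: 'ca' -> no
  Position 6: 'ab' -> no
  Position 7: 'bc' -> no
  Position 8: 'cc' -> no
  Position 9: 'cc' -> no
Total matches: 2

2


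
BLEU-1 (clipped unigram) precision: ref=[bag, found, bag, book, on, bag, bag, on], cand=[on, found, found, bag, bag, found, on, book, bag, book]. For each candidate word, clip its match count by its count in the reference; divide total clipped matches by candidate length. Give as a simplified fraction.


Reference word counts: {'bag': 4, 'book': 1, 'found': 1, 'on': 2}
Checking each candidate word (with clipping):
  'on' -> in reference (ref count 2, used 1/2) -> match (matches: 1)
  'found' -> in reference (ref count 1, used 1/1) -> match (matches: 2)
  'found' -> ref count 1 already used up (1/1) -> clipped, no match (matches: 2)
  'bag' -> in reference (ref count 4, used 1/4) -> match (matches: 3)
  'bag' -> in reference (ref count 4, used 2/4) -> match (matches: 4)
  'found' -> ref count 1 already used up (1/1) -> clipped, no match (matches: 4)
  'on' -> in reference (ref count 2, used 2/2) -> match (matches: 5)
  'book' -> in reference (ref count 1, used 1/1) -> match (matches: 6)
  'bag' -> in reference (ref count 4, used 3/4) -> match (matches: 7)
  'book' -> ref count 1 already used up (1/1) -> clipped, no match (matches: 7)
Clipped matches: 7, Candidate length: 10
Precision = 7/10

7/10


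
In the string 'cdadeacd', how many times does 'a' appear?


Scanning 'cdadeacd' for 'a':
  Position 2: 'a' -> MATCH (count: 1)
  Position 5: 'a' -> MATCH (count: 2)
Total occurrences of 'a': 2

2


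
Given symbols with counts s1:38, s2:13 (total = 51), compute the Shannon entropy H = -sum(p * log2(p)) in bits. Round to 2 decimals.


Computing entropy H = -sum(p_i * log2(p_i)):
  s1: p = 38/51 = 0.7451, -p*log2(p) = 0.3163
  s2: p = 13/51 = 0.2549, -p*log2(p) = 0.5027
H = sum of terms = 0.8190
Rounded to 2 decimals: 0.82

0.82


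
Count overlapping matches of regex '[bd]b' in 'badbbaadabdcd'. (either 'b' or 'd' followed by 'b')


Pattern: [bd]b means either 'b' or 'd' followed by 'b'.
Scanning 'badbbaadabdcd' position-by-position:
  Pos 0: window 'ba' -> no
  Pos 1: window 'ad' -> no
  Pos 2: window 'db' -> MATCH
  Pos 3: window 'bb' -> MATCH
  Pos 4: window 'ba' -> no
  Pos 5: window 'aa' -> no
  Pos 6: window 'ad' -> no
  Pos 7: window 'da' -> no
  Pos 8: window 'ab' -> no
  Pos 9: window 'bd' -> no
  Pos 10: window 'dc' -> no
  Pos 11: window 'cd' -> no
  Pos 12: window 'd' -> no
Total matches: 2

2


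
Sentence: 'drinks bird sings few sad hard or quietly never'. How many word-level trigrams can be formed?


Word trigrams from [9] words:
  Trigram 1: (drinks bird sings)
  Trigram 2: (bird sings few)
  Trigram 3: (sings few sad)
  Trigram 4: (few sad hard)
  Trigram 5: (sad hard or)
  Trigram 6: (hard or quietly)
  Trigram 7: (or quietly never)
Total word trigrams: 9 - 2 = 7

7


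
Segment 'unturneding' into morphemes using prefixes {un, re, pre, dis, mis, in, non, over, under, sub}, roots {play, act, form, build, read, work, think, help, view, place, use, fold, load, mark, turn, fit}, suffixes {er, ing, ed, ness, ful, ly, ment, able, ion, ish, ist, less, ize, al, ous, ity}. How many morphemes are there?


Segmenting 'unturneding' against the inventory:
  'un' -> prefix (morpheme 1)
  'turn' -> root (morpheme 2)
  'ed' -> suffix (morpheme 3)
  'ing' -> suffix (morpheme 4)
Total morphemes: 4

4


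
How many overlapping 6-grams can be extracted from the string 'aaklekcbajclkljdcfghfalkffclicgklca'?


String 'aaklekcbajclkljdcfghfalkffclicgklca' has length L = 35.
Number of overlapping n-grams = L - n + 1
Substituting: 35 - 6 + 1 = 30

30


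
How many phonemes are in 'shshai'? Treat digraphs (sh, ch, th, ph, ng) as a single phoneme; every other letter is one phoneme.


Parsing 'shshai' greedily, digraphs first:
  'sh' -> digraph (1 consonant phoneme) (phonemes so far: 1)
  'sh' -> digraph (1 consonant phoneme) (phonemes so far: 2)
  'a' -> vowel phoneme (phonemes so far: 3)
  'i' -> vowel phoneme (phonemes so far: 4)
Total phonemes: 4

4


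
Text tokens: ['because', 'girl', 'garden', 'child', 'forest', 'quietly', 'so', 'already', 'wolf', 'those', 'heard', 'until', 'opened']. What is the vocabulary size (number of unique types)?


Listing all tokens and tracking unique types:
  Token 1: 'because' -> NEW (unique so far: 1)
  Token 2: 'girl' -> NEW (unique so far: 2)
  Token 3: 'garden' -> NEW (unique so far: 3)
  Token 4: 'child' -> NEW (unique so far: 4)
  Token 5: 'forest' -> NEW (unique so far: 5)
  Token 6: 'quietly' -> NEW (unique so far: 6)
  Token 7: 'so' -> NEW (unique so far: 7)
  Token 8: 'already' -> NEW (unique so far: 8)
  Token 9: 'wolf' -> NEW (unique so far: 9)
  Token 10: 'those' -> NEW (unique so far: 10)
  Token 11: 'heard' -> NEW (unique so far: 11)
  Token 12: 'until' -> NEW (unique so far: 12)
  Token 13: 'opened' -> NEW (unique so far: 13)
Unique types: ('already', 'because', 'child', 'forest', 'garden', 'girl', 'heard', 'opened', 'quietly', 'so', 'those', 'until', 'wolf')
Vocabulary size: 13

13


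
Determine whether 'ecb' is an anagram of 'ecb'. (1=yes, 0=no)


Sort characters of 'ecb': 'bce'
Sort characters of 'ecb': 'bce'
Sorted forms match -> they ARE anagrams
Result: 1

1


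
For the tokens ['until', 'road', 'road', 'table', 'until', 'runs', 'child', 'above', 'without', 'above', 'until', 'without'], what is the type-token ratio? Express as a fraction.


Tokens: 12
Unique types: ('above', 'child', 'road', 'runs', 'table', 'until', 'without') = 7
TTR = 7/12
Already in lowest terms.

7/12


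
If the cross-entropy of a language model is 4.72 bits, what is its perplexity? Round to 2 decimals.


Perplexity formula: PP = 2^H
H = 4.72
PP = 2^4.72
Decompose: 2^4.72 = 2^4 * 2^0.72
2^4 = 16, 2^0.72 ~ 1.6471820
PP ~ 16 * 1.6471820 = 26.3549120
Rounded to 2 decimals: 26.35

26.35


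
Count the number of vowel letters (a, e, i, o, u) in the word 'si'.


Scanning each character of 'si':
  Position 1: 's' -> consonant (running count: 0)
  Position 2: 'i' -> vowel (running count: 1)
Total vowels: 1

1


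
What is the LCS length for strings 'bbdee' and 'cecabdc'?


DP table for LCS of 'bbdee' and 'cecabdc':
       c  e  c  a  b  d  c
    0  0  0  0  0  0  0  0
  b 0  0  0  0  0  1  1  1
  b 0  0  0  0  0  1  1  1
  d 0  0  0  0  0  1  2  2
  e 0  0  1  1  1  1  2  2
  e 0  0  1  1  1  1  2  2
LCS: 'bd'
LCS length = 2

2


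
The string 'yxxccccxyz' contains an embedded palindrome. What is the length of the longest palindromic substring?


Scanning 'yxxccccxyz' for palindromic substrings.
Substring at positions 2-7: 'xccccx'.
Check: reverse('xccccx') = 'xccccx' -> palindrome confirmed.
Neighbouring characters ('x' / 'y') break symmetry, so it cannot extend further.
No longer palindromic substring exists; longest length = 6

6


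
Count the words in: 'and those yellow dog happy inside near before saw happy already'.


Counting words by splitting on spaces:
  Word 1: 'and'
  Word 2: 'those'
  Word 3: 'yellow'
  Word 4: 'dog'
  Word 5: 'happy'
  Word 6: 'inside'
  Word 7: 'near'
  Word 8: 'before'
  Word 9: 'saw'
  Word 10: 'happy'
  Word 11: 'already'
Total words: 11

11


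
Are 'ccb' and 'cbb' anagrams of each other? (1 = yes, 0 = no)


Sort characters of 'ccb': 'bcc'
Sort characters of 'cbb': 'bbc'
Sorted forms differ -> they are NOT anagrams
Result: 0

0


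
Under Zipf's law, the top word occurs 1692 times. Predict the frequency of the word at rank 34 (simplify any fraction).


Zipf's law: freq(rank) = f1 / rank
f1 = 1692, rank = 34
freq = 1692 / 34
GCD(1692, 34) = 2
Simplified: 846/17

846/17


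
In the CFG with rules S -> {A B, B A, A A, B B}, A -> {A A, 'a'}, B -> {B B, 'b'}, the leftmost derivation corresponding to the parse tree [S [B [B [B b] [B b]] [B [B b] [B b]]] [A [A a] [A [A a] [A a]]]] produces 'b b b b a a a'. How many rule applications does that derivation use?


Every bracketed nonterminal node [X ...] in the tree is produced by exactly one rule application.
Reading the tree off as a leftmost derivation:
  Step 1: S  =>  B A   (applied S -> B A)
  Step 2: B A  =>  B B A   (applied B -> B B)
  Step 3: B B A  =>  B B B A   (applied B -> B B)
  Step 4: B B B A  =>  b B B A   (applied B -> b)
  Step 5: b B B A  =>  b b B A   (applied B -> b)
  Step 6: b b B A  =>  b b B B A   (applied B -> B B)
  Step 7: b b B B A  =>  b b b B A   (applied B -> b)
  Step 8: b b b B A  =>  b b b b A   (applied B -> b)
  Step 9: b b b b A  =>  b b b b A A   (applied A -> A A)
  Step 10: b b b b A A  =>  b b b b a A   (applied A -> a)
  Step 11: b b b b a A  =>  b b b b a A A   (applied A -> A A)
  Step 12: b b b b a A A  =>  b b b b a a A   (applied A -> a)
  Step 13: b b b b a a A  =>  b b b b a a a   (applied A -> a)
Final yield: b b b b a a a
Total rewrite steps: 13

13


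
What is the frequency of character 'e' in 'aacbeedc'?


Scanning 'aacbeedc' for 'e':
  Position 4: 'e' -> MATCH (count: 1)
  Position 5: 'e' -> MATCH (count: 2)
Total occurrences of 'e': 2

2


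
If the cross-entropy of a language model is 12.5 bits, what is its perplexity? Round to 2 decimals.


Perplexity formula: PP = 2^H
H = 12.5
PP = 2^12.5
Decompose: 2^12.5 = 2^12 * 2^0.5 = 2^12 * sqrt(2)
2^12 = 4096, sqrt(2) ~ 1.4142136
PP ~ 4096 * 1.4142136 = 5792.6189056
Rounded to 2 decimals: 5792.62

5792.62


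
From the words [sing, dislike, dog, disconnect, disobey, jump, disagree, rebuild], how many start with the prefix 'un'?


Checking each word for prefix 'un':
  'sing' -> no (count: 0)
  'dislike' -> no (count: 0)
  'dog' -> no (count: 0)
  'disconnect' -> no (count: 0)
  'disobey' -> no (count: 0)
  'jump' -> no (count: 0)
  'disagree' -> no (count: 0)
  'rebuild' -> no (count: 0)
Total with prefix 'un': 0

0


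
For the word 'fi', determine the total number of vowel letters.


Scanning each character of 'fi':
  Position 1: 'f' -> consonant (running count: 0)
  Position 2: 'i' -> vowel (running count: 1)
Total vowels: 1

1


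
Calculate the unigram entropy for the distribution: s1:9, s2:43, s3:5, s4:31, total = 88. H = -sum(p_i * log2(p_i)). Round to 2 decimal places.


Computing entropy H = -sum(p_i * log2(p_i)):
  s1: p = 9/88 = 0.1023, -p*log2(p) = 0.3364
  s2: p = 43/88 = 0.4886, -p*log2(p) = 0.5048
  s3: p = 5/88 = 0.0568, -p*log2(p) = 0.2351
  s4: p = 31/88 = 0.3523, -p*log2(p) = 0.5303
H = sum of terms = 1.6066
Rounded to 2 decimals: 1.61

1.61


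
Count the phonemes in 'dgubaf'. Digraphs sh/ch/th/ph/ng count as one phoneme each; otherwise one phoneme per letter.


Parsing 'dgubaf' greedily, digraphs first:
  'd' -> consonant phoneme (phonemes so far: 1)
  'g' -> consonant phoneme (phonemes so far: 2)
  'u' -> vowel phoneme (phonemes so far: 3)
  'b' -> consonant phoneme (phonemes so far: 4)
  'a' -> vowel phoneme (phonemes so far: 5)
  'f' -> consonant phoneme (phonemes so far: 6)
Total phonemes: 6

6


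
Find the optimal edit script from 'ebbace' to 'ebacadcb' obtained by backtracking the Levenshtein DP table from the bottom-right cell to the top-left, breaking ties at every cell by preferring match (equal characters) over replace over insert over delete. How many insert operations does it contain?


Edit distance = 4. Backtracking from cell (6, 8) with preference match > replace > insert > delete,
then listing the resulting alignment 'ebbace' -> 'ebacadcb' left to right:
  Step 1: keep 'e'
  Step 2: keep 'b'
  Step 3: insert 'a' [insertion #1]
  Step 4: replace b->c
  Step 5: keep 'a'
  Step 6: insert 'd' [insertion #2]
  Step 7: keep 'c'
  Step 8: replace e->b
Total insertions: 2

2


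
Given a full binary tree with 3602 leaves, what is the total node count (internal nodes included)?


Leaf nodes (terminals): 3602
Internal nodes = n - 1 = 3602 - 1 = 3601
Total = leaves + internal = 3602 + 3601 = 7203

7203


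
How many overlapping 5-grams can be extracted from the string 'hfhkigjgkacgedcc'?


String 'hfhkigjgkacgedcc' has length L = 16.
Number of overlapping n-grams = L - n + 1
Substituting: 16 - 5 + 1 = 12

12


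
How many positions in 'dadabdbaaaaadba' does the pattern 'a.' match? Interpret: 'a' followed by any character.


Pattern: a. means 'a' followed by any character.
Scanning 'dadabdbaaaaadba' position-by-position:
  Pos 0: window 'da' -> no
  Pos 1: window 'ad' -> MATCH
  Pos 2: window 'da' -> no
  Pos 3: window 'ab' -> MATCH
  Pos 4: window 'bd' -> no
  Pos 5: window 'db' -> no
  Pos 6: window 'ba' -> no
  Pos 7: window 'aa' -> MATCH
  Pos 8: window 'aa' -> MATCH
  Pos 9: window 'aa' -> MATCH
  Pos 10: window 'aa' -> MATCH
  Pos 11: window 'ad' -> MATCH
  Pos 12: window 'db' -> no
  Pos 13: window 'ba' -> no
  Pos 14: window 'a' -> no
Total matches: 7

7
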